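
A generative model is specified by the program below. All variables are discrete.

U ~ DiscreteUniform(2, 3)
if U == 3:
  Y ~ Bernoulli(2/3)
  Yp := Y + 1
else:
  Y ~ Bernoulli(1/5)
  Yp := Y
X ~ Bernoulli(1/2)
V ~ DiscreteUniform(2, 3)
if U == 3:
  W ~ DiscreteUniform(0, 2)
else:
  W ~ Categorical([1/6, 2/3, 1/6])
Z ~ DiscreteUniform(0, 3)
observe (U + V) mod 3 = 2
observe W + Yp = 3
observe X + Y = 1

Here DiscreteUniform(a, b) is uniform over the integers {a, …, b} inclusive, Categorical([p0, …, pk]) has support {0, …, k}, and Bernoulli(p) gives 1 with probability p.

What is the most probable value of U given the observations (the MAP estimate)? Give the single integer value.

argmax_v P(U = v | obs) = 3

Enumerate traces; 12 have nonzero weight after conditioning:
  (U=2, Y=1, X=0, V=3, W=2, Z=0) weight 1/960
  (U=2, Y=1, X=0, V=3, W=2, Z=1) weight 1/960
  (U=2, Y=1, X=0, V=3, W=2, Z=2) weight 1/960
  (U=2, Y=1, X=0, V=3, W=2, Z=3) weight 1/960
  (U=3, Y=0, X=1, V=2, W=2, Z=0) weight 1/288
  (U=3, Y=0, X=1, V=2, W=2, Z=1) weight 1/288
  (U=3, Y=0, X=1, V=2, W=2, Z=2) weight 1/288
  (U=3, Y=0, X=1, V=2, W=2, Z=3) weight 1/288
  … 4 more
Group by U:
  weight(U=2) = 1/240
  weight(U=3) = 1/24
Total weight = 1/240 + 1/24 = 11/240
P(U=2 | obs) = 1/240 / 11/240 = 1/11
P(U=3 | obs) = 1/24 / 11/240 = 10/11
argmax = 3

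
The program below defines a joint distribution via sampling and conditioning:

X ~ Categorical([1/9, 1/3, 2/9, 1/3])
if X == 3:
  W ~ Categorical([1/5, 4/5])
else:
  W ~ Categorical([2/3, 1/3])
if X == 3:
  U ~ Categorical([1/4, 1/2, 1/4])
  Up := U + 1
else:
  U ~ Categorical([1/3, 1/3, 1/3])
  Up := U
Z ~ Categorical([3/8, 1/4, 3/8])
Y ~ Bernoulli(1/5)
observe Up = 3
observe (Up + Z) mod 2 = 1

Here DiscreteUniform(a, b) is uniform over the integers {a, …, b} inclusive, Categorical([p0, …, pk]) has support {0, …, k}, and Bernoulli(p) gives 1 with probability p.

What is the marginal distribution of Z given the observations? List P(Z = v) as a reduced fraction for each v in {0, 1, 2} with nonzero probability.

P(Z=0) = 1/2, P(Z=2) = 1/2

Enumerate traces; 8 have nonzero weight after conditioning:
  (X=3, W=0, U=2, Z=0, Y=0) weight 1/200
  (X=3, W=0, U=2, Z=0, Y=1) weight 1/800
  (X=3, W=0, U=2, Z=2, Y=0) weight 1/200
  (X=3, W=0, U=2, Z=2, Y=1) weight 1/800
  (X=3, W=1, U=2, Z=0, Y=0) weight 1/50
  (X=3, W=1, U=2, Z=0, Y=1) weight 1/200
  (X=3, W=1, U=2, Z=2, Y=0) weight 1/50
  (X=3, W=1, U=2, Z=2, Y=1) weight 1/200
Group by Z:
  weight(Z=0) = 1/32
  weight(Z=2) = 1/32
Total weight = 1/32 + 1/32 = 1/16
P(Z=0 | obs) = 1/32 / 1/16 = 1/2
P(Z=2 | obs) = 1/32 / 1/16 = 1/2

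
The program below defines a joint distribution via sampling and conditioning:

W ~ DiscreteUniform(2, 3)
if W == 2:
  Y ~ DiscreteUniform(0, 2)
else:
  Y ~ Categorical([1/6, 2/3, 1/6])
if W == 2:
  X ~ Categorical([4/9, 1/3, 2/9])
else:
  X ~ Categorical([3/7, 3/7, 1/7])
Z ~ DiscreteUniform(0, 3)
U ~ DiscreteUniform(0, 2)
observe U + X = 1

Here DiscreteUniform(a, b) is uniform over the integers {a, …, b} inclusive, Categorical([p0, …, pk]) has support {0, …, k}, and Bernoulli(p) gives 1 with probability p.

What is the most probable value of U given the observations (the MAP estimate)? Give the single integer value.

Enumerate traces; 48 have nonzero weight after conditioning:
  (W=2, Y=0, X=0, Z=0, U=1) weight 1/162
  (W=2, Y=0, X=0, Z=1, U=1) weight 1/162
  (W=2, Y=0, X=0, Z=2, U=1) weight 1/162
  (W=2, Y=0, X=0, Z=3, U=1) weight 1/162
  (W=2, Y=0, X=1, Z=0, U=0) weight 1/216
  (W=2, Y=0, X=1, Z=1, U=0) weight 1/216
  (W=2, Y=0, X=1, Z=2, U=0) weight 1/216
  (W=2, Y=0, X=1, Z=3, U=0) weight 1/216
  … 40 more
Group by U:
  weight(U=0) = 8/63
  weight(U=1) = 55/378
Total weight = 8/63 + 55/378 = 103/378
P(U=0 | obs) = 8/63 / 103/378 = 48/103
P(U=1 | obs) = 55/378 / 103/378 = 55/103
argmax = 1

argmax_v P(U = v | obs) = 1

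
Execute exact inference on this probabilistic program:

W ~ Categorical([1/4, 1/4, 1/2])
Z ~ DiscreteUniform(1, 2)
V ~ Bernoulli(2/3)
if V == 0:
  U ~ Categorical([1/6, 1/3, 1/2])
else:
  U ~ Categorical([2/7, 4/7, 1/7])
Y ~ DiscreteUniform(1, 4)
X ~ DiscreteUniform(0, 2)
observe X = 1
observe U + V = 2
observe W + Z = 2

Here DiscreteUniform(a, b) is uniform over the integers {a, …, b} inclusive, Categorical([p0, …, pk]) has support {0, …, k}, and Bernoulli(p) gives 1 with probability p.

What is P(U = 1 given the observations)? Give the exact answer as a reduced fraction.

Enumerate traces; 16 have nonzero weight after conditioning:
  (W=0, Z=2, V=0, U=2, Y=1, X=1) weight 1/576
  (W=0, Z=2, V=0, U=2, Y=2, X=1) weight 1/576
  (W=0, Z=2, V=0, U=2, Y=3, X=1) weight 1/576
  (W=0, Z=2, V=0, U=2, Y=4, X=1) weight 1/576
  (W=0, Z=2, V=1, U=1, Y=1, X=1) weight 1/252
  (W=0, Z=2, V=1, U=1, Y=2, X=1) weight 1/252
  (W=0, Z=2, V=1, U=1, Y=3, X=1) weight 1/252
  (W=0, Z=2, V=1, U=1, Y=4, X=1) weight 1/252
  … 8 more
Group by U:
  weight(U=1) = 2/63
  weight(U=2) = 1/72
Total weight = 2/63 + 1/72 = 23/504
P(U=1 | obs) = 2/63 / 23/504 = 16/23
P(U=2 | obs) = 1/72 / 23/504 = 7/23

P(U = 1 | obs) = 16/23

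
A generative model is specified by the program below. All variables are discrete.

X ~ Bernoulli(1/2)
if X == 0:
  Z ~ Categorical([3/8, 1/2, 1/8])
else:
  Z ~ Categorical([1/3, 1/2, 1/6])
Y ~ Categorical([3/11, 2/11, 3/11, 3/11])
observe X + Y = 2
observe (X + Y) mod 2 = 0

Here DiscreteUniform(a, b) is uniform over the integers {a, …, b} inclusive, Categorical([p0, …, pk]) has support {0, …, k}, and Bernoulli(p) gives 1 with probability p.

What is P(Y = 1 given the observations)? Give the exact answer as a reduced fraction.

Enumerate traces; 6 have nonzero weight after conditioning:
  (X=0, Z=0, Y=2) weight 9/176
  (X=0, Z=1, Y=2) weight 3/44
  (X=0, Z=2, Y=2) weight 3/176
  (X=1, Z=0, Y=1) weight 1/33
  (X=1, Z=1, Y=1) weight 1/22
  (X=1, Z=2, Y=1) weight 1/66
Group by Y:
  weight(Y=1) = 1/11
  weight(Y=2) = 3/22
Total weight = 1/11 + 3/22 = 5/22
P(Y=1 | obs) = 1/11 / 5/22 = 2/5
P(Y=2 | obs) = 3/22 / 5/22 = 3/5

P(Y = 1 | obs) = 2/5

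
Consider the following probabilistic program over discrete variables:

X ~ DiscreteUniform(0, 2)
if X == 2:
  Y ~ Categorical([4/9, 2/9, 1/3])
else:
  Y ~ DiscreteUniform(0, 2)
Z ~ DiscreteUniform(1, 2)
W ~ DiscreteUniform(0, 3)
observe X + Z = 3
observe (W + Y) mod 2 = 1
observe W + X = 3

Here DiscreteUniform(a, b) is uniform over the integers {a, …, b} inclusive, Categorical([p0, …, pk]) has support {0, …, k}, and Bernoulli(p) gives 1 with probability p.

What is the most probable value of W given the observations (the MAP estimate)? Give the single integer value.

Enumerate traces; 3 have nonzero weight after conditioning:
  (X=1, Y=1, Z=2, W=2) weight 1/72
  (X=2, Y=0, Z=1, W=1) weight 1/54
  (X=2, Y=2, Z=1, W=1) weight 1/72
Group by W:
  weight(W=1) = 7/216
  weight(W=2) = 1/72
Total weight = 7/216 + 1/72 = 5/108
P(W=1 | obs) = 7/216 / 5/108 = 7/10
P(W=2 | obs) = 1/72 / 5/108 = 3/10
argmax = 1

argmax_v P(W = v | obs) = 1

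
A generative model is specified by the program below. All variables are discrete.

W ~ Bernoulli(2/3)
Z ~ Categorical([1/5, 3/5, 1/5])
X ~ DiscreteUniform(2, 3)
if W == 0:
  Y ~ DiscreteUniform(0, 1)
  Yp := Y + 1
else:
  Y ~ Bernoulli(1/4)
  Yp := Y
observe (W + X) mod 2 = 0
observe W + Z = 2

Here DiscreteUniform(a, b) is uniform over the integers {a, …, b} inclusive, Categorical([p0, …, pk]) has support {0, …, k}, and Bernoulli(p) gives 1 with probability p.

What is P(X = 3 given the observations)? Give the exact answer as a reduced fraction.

P(X = 3 | obs) = 6/7

Enumerate traces; 4 have nonzero weight after conditioning:
  (W=0, Z=2, X=2, Y=0) weight 1/60
  (W=0, Z=2, X=2, Y=1) weight 1/60
  (W=1, Z=1, X=3, Y=0) weight 3/20
  (W=1, Z=1, X=3, Y=1) weight 1/20
Group by X:
  weight(X=2) = 1/30
  weight(X=3) = 1/5
Total weight = 1/30 + 1/5 = 7/30
P(X=2 | obs) = 1/30 / 7/30 = 1/7
P(X=3 | obs) = 1/5 / 7/30 = 6/7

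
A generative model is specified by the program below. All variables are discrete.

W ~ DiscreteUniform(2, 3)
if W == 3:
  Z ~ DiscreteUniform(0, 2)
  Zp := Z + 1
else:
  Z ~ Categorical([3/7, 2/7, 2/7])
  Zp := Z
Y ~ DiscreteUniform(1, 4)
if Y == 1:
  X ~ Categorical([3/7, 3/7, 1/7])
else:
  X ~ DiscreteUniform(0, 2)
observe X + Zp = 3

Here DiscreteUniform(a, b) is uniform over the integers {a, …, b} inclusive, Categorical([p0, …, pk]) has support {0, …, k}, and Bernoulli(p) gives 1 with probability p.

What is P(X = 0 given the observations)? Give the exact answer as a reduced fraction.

Enumerate traces; 20 have nonzero weight after conditioning:
  (W=2, Z=1, Y=1, X=2) weight 1/196
  (W=2, Z=1, Y=2, X=2) weight 1/84
  (W=2, Z=1, Y=3, X=2) weight 1/84
  (W=2, Z=1, Y=4, X=2) weight 1/84
  (W=2, Z=2, Y=1, X=1) weight 3/196
  (W=2, Z=2, Y=2, X=1) weight 1/84
  (W=2, Z=2, Y=3, X=1) weight 1/84
  (W=2, Z=2, Y=4, X=1) weight 1/84
  (W=3, Z=2, Y=1, X=0) weight 1/56
  … 11 more
Group by X:
  weight(X=0) = 5/84
  weight(X=1) = 65/588
  weight(X=2) = 13/147
Total weight = 5/84 + 65/588 + 13/147 = 38/147
P(X=0 | obs) = 5/84 / 38/147 = 35/152
P(X=1 | obs) = 65/588 / 38/147 = 65/152
P(X=2 | obs) = 13/147 / 38/147 = 13/38

P(X = 0 | obs) = 35/152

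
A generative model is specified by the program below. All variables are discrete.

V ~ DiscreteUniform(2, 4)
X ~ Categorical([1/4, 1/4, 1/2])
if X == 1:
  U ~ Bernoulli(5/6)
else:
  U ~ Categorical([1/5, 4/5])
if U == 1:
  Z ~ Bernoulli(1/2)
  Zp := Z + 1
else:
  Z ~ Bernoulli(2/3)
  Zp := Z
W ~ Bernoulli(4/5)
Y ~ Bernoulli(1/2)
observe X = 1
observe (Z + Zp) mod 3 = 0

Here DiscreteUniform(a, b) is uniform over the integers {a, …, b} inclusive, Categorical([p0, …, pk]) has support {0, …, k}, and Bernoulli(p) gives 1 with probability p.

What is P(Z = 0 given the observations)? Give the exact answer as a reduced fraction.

P(Z = 0 | obs) = 2/17

Enumerate traces; 24 have nonzero weight after conditioning:
  (V=2, X=1, U=0, Z=0, W=0, Y=0) weight 1/2160
  (V=2, X=1, U=0, Z=0, W=0, Y=1) weight 1/2160
  (V=2, X=1, U=0, Z=0, W=1, Y=0) weight 1/540
  (V=2, X=1, U=0, Z=0, W=1, Y=1) weight 1/540
  (V=2, X=1, U=1, Z=1, W=0, Y=0) weight 1/288
  (V=2, X=1, U=1, Z=1, W=0, Y=1) weight 1/288
  (V=2, X=1, U=1, Z=1, W=1, Y=0) weight 1/72
  (V=2, X=1, U=1, Z=1, W=1, Y=1) weight 1/72
  … 16 more
Group by Z:
  weight(Z=0) = 1/72
  weight(Z=1) = 5/48
Total weight = 1/72 + 5/48 = 17/144
P(Z=0 | obs) = 1/72 / 17/144 = 2/17
P(Z=1 | obs) = 5/48 / 17/144 = 15/17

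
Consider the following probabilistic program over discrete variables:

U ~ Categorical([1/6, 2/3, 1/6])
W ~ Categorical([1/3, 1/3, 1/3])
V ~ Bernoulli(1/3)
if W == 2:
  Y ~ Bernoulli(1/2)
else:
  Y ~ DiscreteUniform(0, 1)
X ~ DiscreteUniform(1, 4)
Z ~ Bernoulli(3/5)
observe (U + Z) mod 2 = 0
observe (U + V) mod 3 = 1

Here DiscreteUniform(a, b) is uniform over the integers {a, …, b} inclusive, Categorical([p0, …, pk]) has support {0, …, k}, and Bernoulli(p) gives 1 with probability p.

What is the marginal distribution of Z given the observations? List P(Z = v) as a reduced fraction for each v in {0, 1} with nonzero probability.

Enumerate traces; 48 have nonzero weight after conditioning:
  (U=0, W=0, V=1, Y=0, X=1, Z=0) weight 1/1080
  (U=0, W=0, V=1, Y=0, X=2, Z=0) weight 1/1080
  (U=0, W=0, V=1, Y=0, X=3, Z=0) weight 1/1080
  (U=0, W=0, V=1, Y=0, X=4, Z=0) weight 1/1080
  (U=0, W=0, V=1, Y=1, X=1, Z=0) weight 1/1080
  (U=0, W=0, V=1, Y=1, X=2, Z=0) weight 1/1080
  (U=0, W=0, V=1, Y=1, X=3, Z=0) weight 1/1080
  (U=0, W=0, V=1, Y=1, X=4, Z=0) weight 1/1080
  (U=1, W=0, V=0, Y=0, X=1, Z=1) weight 1/90
  … 39 more
Group by Z:
  weight(Z=0) = 1/45
  weight(Z=1) = 4/15
Total weight = 1/45 + 4/15 = 13/45
P(Z=0 | obs) = 1/45 / 13/45 = 1/13
P(Z=1 | obs) = 4/15 / 13/45 = 12/13

P(Z=0) = 1/13, P(Z=1) = 12/13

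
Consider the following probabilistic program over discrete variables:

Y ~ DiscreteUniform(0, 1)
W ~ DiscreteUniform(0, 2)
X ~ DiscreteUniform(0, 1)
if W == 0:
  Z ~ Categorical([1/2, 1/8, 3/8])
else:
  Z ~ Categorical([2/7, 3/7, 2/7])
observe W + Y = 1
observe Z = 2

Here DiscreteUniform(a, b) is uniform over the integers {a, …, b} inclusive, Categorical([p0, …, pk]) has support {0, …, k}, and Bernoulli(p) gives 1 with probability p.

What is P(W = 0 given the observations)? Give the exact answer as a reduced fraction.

P(W = 0 | obs) = 21/37

Enumerate traces; 4 have nonzero weight after conditioning:
  (Y=0, W=1, X=0, Z=2) weight 1/42
  (Y=0, W=1, X=1, Z=2) weight 1/42
  (Y=1, W=0, X=0, Z=2) weight 1/32
  (Y=1, W=0, X=1, Z=2) weight 1/32
Group by W:
  weight(W=0) = 1/16
  weight(W=1) = 1/21
Total weight = 1/16 + 1/21 = 37/336
P(W=0 | obs) = 1/16 / 37/336 = 21/37
P(W=1 | obs) = 1/21 / 37/336 = 16/37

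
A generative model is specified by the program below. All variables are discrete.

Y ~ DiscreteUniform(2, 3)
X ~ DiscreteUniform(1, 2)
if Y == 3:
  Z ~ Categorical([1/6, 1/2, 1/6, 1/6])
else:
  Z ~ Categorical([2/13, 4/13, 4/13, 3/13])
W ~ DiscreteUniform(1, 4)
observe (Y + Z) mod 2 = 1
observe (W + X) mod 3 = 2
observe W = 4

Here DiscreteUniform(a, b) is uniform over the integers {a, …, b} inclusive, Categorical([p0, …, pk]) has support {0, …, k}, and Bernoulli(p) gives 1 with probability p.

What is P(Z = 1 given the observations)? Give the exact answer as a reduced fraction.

P(Z = 1 | obs) = 6/17

Enumerate traces; 4 have nonzero weight after conditioning:
  (Y=2, X=1, Z=1, W=4) weight 1/52
  (Y=2, X=1, Z=3, W=4) weight 3/208
  (Y=3, X=1, Z=0, W=4) weight 1/96
  (Y=3, X=1, Z=2, W=4) weight 1/96
Group by Z:
  weight(Z=0) = 1/96
  weight(Z=1) = 1/52
  weight(Z=2) = 1/96
  weight(Z=3) = 3/208
Total weight = 1/96 + 1/52 + 1/96 + 3/208 = 17/312
P(Z=0 | obs) = 1/96 / 17/312 = 13/68
P(Z=1 | obs) = 1/52 / 17/312 = 6/17
P(Z=2 | obs) = 1/96 / 17/312 = 13/68
P(Z=3 | obs) = 3/208 / 17/312 = 9/34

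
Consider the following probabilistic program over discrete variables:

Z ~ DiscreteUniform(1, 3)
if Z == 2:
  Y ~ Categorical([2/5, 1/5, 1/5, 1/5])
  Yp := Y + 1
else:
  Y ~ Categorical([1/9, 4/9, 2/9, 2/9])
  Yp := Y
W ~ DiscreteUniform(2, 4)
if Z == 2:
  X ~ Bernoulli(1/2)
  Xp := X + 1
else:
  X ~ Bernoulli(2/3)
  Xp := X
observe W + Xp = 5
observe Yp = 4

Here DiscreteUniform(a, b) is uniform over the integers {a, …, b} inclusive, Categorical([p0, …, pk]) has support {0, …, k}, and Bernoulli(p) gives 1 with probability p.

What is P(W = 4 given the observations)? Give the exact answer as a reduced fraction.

P(W = 4 | obs) = 1/2

Enumerate traces; 2 have nonzero weight after conditioning:
  (Z=2, Y=3, W=3, X=1) weight 1/90
  (Z=2, Y=3, W=4, X=0) weight 1/90
Group by W:
  weight(W=3) = 1/90
  weight(W=4) = 1/90
Total weight = 1/90 + 1/90 = 1/45
P(W=3 | obs) = 1/90 / 1/45 = 1/2
P(W=4 | obs) = 1/90 / 1/45 = 1/2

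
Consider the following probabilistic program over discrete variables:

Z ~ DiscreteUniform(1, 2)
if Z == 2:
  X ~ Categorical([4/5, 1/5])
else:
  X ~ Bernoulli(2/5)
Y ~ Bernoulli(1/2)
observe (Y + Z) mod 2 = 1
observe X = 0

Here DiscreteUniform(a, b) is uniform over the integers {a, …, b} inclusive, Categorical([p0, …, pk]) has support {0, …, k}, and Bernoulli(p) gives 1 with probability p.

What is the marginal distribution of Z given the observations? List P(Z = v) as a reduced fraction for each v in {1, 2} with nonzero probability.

P(Z=1) = 3/7, P(Z=2) = 4/7

Enumerate traces; 2 have nonzero weight after conditioning:
  (Z=1, X=0, Y=0) weight 3/20
  (Z=2, X=0, Y=1) weight 1/5
Group by Z:
  weight(Z=1) = 3/20
  weight(Z=2) = 1/5
Total weight = 3/20 + 1/5 = 7/20
P(Z=1 | obs) = 3/20 / 7/20 = 3/7
P(Z=2 | obs) = 1/5 / 7/20 = 4/7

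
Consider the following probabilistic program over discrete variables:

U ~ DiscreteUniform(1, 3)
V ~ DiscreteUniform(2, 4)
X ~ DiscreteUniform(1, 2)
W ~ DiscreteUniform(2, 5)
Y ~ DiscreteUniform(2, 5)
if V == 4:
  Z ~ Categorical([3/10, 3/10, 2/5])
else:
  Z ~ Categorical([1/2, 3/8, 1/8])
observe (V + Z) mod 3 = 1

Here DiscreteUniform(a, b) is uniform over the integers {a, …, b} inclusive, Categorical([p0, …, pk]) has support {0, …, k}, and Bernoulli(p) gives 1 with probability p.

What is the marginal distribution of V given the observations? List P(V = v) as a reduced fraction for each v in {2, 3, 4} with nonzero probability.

Enumerate traces; 288 have nonzero weight after conditioning:
  (U=1, V=2, X=1, W=2, Y=2, Z=2) weight 1/2304
  (U=1, V=2, X=1, W=2, Y=3, Z=2) weight 1/2304
  (U=1, V=2, X=1, W=2, Y=4, Z=2) weight 1/2304
  (U=1, V=2, X=1, W=2, Y=5, Z=2) weight 1/2304
  (U=1, V=2, X=1, W=3, Y=2, Z=2) weight 1/2304
  (U=1, V=2, X=1, W=3, Y=3, Z=2) weight 1/2304
  (U=1, V=2, X=1, W=3, Y=4, Z=2) weight 1/2304
  (U=1, V=2, X=1, W=3, Y=5, Z=2) weight 1/2304
  (U=1, V=3, X=1, W=2, Y=2, Z=1) weight 1/768
  (U=1, V=4, X=1, W=2, Y=2, Z=0) weight 1/960
  … 278 more
Group by V:
  weight(V=2) = 1/24
  weight(V=3) = 1/8
  weight(V=4) = 1/10
Total weight = 1/24 + 1/8 + 1/10 = 4/15
P(V=2 | obs) = 1/24 / 4/15 = 5/32
P(V=3 | obs) = 1/8 / 4/15 = 15/32
P(V=4 | obs) = 1/10 / 4/15 = 3/8

P(V=2) = 5/32, P(V=3) = 15/32, P(V=4) = 3/8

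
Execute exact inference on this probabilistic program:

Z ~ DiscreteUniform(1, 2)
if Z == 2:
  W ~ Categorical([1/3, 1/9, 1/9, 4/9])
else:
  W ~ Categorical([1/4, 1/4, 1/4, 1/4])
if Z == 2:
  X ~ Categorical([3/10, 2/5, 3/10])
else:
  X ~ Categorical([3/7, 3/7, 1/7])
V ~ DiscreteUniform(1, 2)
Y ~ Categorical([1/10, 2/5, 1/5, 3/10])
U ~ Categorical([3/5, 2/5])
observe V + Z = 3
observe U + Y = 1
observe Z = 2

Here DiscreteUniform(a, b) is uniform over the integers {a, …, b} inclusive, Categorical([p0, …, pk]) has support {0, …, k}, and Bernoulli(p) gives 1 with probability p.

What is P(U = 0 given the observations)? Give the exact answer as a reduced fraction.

Enumerate traces; 24 have nonzero weight after conditioning:
  (Z=2, W=0, X=0, V=1, Y=0, U=1) weight 1/1000
  (Z=2, W=0, X=0, V=1, Y=1, U=0) weight 3/500
  (Z=2, W=0, X=1, V=1, Y=0, U=1) weight 1/750
  (Z=2, W=0, X=1, V=1, Y=1, U=0) weight 1/125
  (Z=2, W=0, X=2, V=1, Y=0, U=1) weight 1/1000
  (Z=2, W=0, X=2, V=1, Y=1, U=0) weight 3/500
  (Z=2, W=1, X=0, V=1, Y=0, U=1) weight 1/3000
  (Z=2, W=1, X=0, V=1, Y=1, U=0) weight 1/500
  … 16 more
Group by U:
  weight(U=0) = 3/50
  weight(U=1) = 1/100
Total weight = 3/50 + 1/100 = 7/100
P(U=0 | obs) = 3/50 / 7/100 = 6/7
P(U=1 | obs) = 1/100 / 7/100 = 1/7

P(U = 0 | obs) = 6/7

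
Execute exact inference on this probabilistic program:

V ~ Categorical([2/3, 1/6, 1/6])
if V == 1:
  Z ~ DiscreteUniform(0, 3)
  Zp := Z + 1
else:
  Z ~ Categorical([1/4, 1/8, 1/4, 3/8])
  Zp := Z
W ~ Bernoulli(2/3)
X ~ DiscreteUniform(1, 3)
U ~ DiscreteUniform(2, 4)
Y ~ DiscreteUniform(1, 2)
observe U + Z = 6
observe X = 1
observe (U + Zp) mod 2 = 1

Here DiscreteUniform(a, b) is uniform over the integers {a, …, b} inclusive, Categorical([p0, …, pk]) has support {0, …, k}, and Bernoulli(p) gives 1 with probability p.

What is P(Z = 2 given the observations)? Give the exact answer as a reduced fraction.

P(Z = 2 | obs) = 1/2

Enumerate traces; 8 have nonzero weight after conditioning:
  (V=1, Z=2, W=0, X=1, U=4, Y=1) weight 1/1296
  (V=1, Z=2, W=0, X=1, U=4, Y=2) weight 1/1296
  (V=1, Z=2, W=1, X=1, U=4, Y=1) weight 1/648
  (V=1, Z=2, W=1, X=1, U=4, Y=2) weight 1/648
  (V=1, Z=3, W=0, X=1, U=3, Y=1) weight 1/1296
  (V=1, Z=3, W=0, X=1, U=3, Y=2) weight 1/1296
  (V=1, Z=3, W=1, X=1, U=3, Y=1) weight 1/648
  (V=1, Z=3, W=1, X=1, U=3, Y=2) weight 1/648
Group by Z:
  weight(Z=2) = 1/216
  weight(Z=3) = 1/216
Total weight = 1/216 + 1/216 = 1/108
P(Z=2 | obs) = 1/216 / 1/108 = 1/2
P(Z=3 | obs) = 1/216 / 1/108 = 1/2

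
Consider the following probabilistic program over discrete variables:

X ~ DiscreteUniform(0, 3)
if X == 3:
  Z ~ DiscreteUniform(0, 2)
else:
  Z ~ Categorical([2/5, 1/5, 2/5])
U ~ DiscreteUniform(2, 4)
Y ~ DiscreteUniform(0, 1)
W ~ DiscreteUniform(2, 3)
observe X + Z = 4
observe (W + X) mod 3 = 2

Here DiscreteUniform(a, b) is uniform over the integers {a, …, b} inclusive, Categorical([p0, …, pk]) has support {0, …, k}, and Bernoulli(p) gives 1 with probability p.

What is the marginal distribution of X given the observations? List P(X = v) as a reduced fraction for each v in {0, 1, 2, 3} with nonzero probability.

Enumerate traces; 12 have nonzero weight after conditioning:
  (X=2, Z=2, U=2, Y=0, W=3) weight 1/120
  (X=2, Z=2, U=2, Y=1, W=3) weight 1/120
  (X=2, Z=2, U=3, Y=0, W=3) weight 1/120
  (X=2, Z=2, U=3, Y=1, W=3) weight 1/120
  (X=2, Z=2, U=4, Y=0, W=3) weight 1/120
  (X=2, Z=2, U=4, Y=1, W=3) weight 1/120
  (X=3, Z=1, U=2, Y=0, W=2) weight 1/144
  (X=3, Z=1, U=2, Y=1, W=2) weight 1/144
  … 4 more
Group by X:
  weight(X=2) = 1/20
  weight(X=3) = 1/24
Total weight = 1/20 + 1/24 = 11/120
P(X=2 | obs) = 1/20 / 11/120 = 6/11
P(X=3 | obs) = 1/24 / 11/120 = 5/11

P(X=2) = 6/11, P(X=3) = 5/11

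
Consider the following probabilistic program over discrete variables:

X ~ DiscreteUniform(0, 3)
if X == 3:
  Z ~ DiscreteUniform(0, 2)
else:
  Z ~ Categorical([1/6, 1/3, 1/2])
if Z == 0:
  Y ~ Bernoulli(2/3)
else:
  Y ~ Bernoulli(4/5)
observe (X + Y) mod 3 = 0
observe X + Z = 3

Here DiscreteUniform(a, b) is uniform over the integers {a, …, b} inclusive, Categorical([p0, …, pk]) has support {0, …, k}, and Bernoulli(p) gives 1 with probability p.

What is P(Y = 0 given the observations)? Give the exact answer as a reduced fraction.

Enumerate traces; 2 have nonzero weight after conditioning:
  (X=2, Z=1, Y=1) weight 1/15
  (X=3, Z=0, Y=0) weight 1/36
Group by Y:
  weight(Y=0) = 1/36
  weight(Y=1) = 1/15
Total weight = 1/36 + 1/15 = 17/180
P(Y=0 | obs) = 1/36 / 17/180 = 5/17
P(Y=1 | obs) = 1/15 / 17/180 = 12/17

P(Y = 0 | obs) = 5/17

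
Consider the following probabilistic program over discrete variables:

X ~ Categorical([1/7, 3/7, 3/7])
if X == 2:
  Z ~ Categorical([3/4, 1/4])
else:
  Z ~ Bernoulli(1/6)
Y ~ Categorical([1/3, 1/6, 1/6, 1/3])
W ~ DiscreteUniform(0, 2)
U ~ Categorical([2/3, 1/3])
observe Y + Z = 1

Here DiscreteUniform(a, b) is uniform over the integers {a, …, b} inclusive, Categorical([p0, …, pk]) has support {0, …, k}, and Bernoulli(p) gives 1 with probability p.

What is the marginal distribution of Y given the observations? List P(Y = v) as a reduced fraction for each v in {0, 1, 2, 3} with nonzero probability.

P(Y=0) = 34/101, P(Y=1) = 67/101

Enumerate traces; 36 have nonzero weight after conditioning:
  (X=0, Z=0, Y=1, W=0, U=0) weight 5/1134
  (X=0, Z=0, Y=1, W=0, U=1) weight 5/2268
  (X=0, Z=0, Y=1, W=1, U=0) weight 5/1134
  (X=0, Z=0, Y=1, W=1, U=1) weight 5/2268
  (X=0, Z=0, Y=1, W=2, U=0) weight 5/1134
  (X=0, Z=0, Y=1, W=2, U=1) weight 5/2268
  (X=0, Z=1, Y=0, W=0, U=0) weight 1/567
  (X=0, Z=1, Y=0, W=0, U=1) weight 1/1134
  … 28 more
Group by Y:
  weight(Y=0) = 17/252
  weight(Y=1) = 67/504
Total weight = 17/252 + 67/504 = 101/504
P(Y=0 | obs) = 17/252 / 101/504 = 34/101
P(Y=1 | obs) = 67/504 / 101/504 = 67/101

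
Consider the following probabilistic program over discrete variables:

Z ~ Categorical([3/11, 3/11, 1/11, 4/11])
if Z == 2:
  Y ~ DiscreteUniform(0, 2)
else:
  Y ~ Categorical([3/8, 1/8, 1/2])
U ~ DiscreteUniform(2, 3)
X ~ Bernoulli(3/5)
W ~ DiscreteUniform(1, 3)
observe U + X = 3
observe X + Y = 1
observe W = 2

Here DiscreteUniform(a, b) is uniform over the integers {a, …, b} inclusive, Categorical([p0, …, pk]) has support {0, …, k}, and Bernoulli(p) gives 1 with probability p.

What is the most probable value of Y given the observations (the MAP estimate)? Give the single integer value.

argmax_v P(Y = v | obs) = 0

Enumerate traces; 8 have nonzero weight after conditioning:
  (Z=0, Y=0, U=2, X=1, W=2) weight 9/880
  (Z=0, Y=1, U=3, X=0, W=2) weight 1/440
  (Z=1, Y=0, U=2, X=1, W=2) weight 9/880
  (Z=1, Y=1, U=3, X=0, W=2) weight 1/440
  (Z=2, Y=0, U=2, X=1, W=2) weight 1/330
  (Z=2, Y=1, U=3, X=0, W=2) weight 1/495
  (Z=3, Y=0, U=2, X=1, W=2) weight 3/220
  (Z=3, Y=1, U=3, X=0, W=2) weight 1/330
Group by Y:
  weight(Y=0) = 49/1320
  weight(Y=1) = 19/1980
Total weight = 49/1320 + 19/1980 = 37/792
P(Y=0 | obs) = 49/1320 / 37/792 = 147/185
P(Y=1 | obs) = 19/1980 / 37/792 = 38/185
argmax = 0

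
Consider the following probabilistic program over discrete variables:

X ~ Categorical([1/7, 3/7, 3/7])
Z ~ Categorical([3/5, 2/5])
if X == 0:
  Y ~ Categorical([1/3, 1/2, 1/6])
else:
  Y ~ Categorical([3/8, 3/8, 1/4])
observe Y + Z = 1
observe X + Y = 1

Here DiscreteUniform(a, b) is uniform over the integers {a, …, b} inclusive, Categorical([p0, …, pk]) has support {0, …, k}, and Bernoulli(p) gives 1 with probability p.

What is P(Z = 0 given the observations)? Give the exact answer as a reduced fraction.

P(Z = 0 | obs) = 2/5

Enumerate traces; 2 have nonzero weight after conditioning:
  (X=0, Z=0, Y=1) weight 3/70
  (X=1, Z=1, Y=0) weight 9/140
Group by Z:
  weight(Z=0) = 3/70
  weight(Z=1) = 9/140
Total weight = 3/70 + 9/140 = 3/28
P(Z=0 | obs) = 3/70 / 3/28 = 2/5
P(Z=1 | obs) = 9/140 / 3/28 = 3/5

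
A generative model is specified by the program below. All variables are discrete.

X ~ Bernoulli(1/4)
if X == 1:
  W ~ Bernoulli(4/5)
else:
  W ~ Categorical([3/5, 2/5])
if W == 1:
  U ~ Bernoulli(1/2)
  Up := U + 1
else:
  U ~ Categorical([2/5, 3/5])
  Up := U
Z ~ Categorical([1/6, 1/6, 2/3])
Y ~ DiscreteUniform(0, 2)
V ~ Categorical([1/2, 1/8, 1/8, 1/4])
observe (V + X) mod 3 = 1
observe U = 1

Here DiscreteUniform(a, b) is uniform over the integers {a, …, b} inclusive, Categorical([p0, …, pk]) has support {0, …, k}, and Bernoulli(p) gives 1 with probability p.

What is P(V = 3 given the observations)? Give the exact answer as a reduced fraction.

Enumerate traces; 54 have nonzero weight after conditioning:
  (X=0, W=0, U=1, Z=0, Y=0, V=1) weight 3/1600
  (X=0, W=0, U=1, Z=0, Y=1, V=1) weight 3/1600
  (X=0, W=0, U=1, Z=0, Y=2, V=1) weight 3/1600
  (X=0, W=0, U=1, Z=1, Y=0, V=1) weight 3/1600
  (X=0, W=0, U=1, Z=1, Y=1, V=1) weight 3/1600
  (X=0, W=0, U=1, Z=1, Y=2, V=1) weight 3/1600
  (X=0, W=0, U=1, Z=2, Y=0, V=1) weight 3/400
  (X=0, W=0, U=1, Z=2, Y=1, V=1) weight 3/400
  (X=1, W=0, U=1, Z=0, Y=0, V=0) weight 1/1200
  (X=1, W=0, U=1, Z=0, Y=0, V=3) weight 1/2400
  … 44 more
Group by V:
  weight(V=0) = 13/200
  weight(V=1) = 21/400
  weight(V=3) = 13/400
Total weight = 13/200 + 21/400 + 13/400 = 3/20
P(V=0 | obs) = 13/200 / 3/20 = 13/30
P(V=1 | obs) = 21/400 / 3/20 = 7/20
P(V=3 | obs) = 13/400 / 3/20 = 13/60

P(V = 3 | obs) = 13/60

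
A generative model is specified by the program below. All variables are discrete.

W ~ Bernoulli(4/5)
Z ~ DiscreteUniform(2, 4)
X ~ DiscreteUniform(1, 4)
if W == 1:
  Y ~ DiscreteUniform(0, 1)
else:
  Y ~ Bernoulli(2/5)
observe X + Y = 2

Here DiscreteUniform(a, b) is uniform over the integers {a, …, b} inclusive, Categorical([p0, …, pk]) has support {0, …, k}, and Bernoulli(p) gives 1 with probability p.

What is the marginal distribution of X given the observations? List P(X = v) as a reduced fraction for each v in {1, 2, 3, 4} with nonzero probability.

Enumerate traces; 12 have nonzero weight after conditioning:
  (W=0, Z=2, X=1, Y=1) weight 1/150
  (W=0, Z=2, X=2, Y=0) weight 1/100
  (W=0, Z=3, X=1, Y=1) weight 1/150
  (W=0, Z=3, X=2, Y=0) weight 1/100
  (W=0, Z=4, X=1, Y=1) weight 1/150
  (W=0, Z=4, X=2, Y=0) weight 1/100
  (W=1, Z=2, X=1, Y=1) weight 1/30
  (W=1, Z=2, X=2, Y=0) weight 1/30
  … 4 more
Group by X:
  weight(X=1) = 3/25
  weight(X=2) = 13/100
Total weight = 3/25 + 13/100 = 1/4
P(X=1 | obs) = 3/25 / 1/4 = 12/25
P(X=2 | obs) = 13/100 / 1/4 = 13/25

P(X=1) = 12/25, P(X=2) = 13/25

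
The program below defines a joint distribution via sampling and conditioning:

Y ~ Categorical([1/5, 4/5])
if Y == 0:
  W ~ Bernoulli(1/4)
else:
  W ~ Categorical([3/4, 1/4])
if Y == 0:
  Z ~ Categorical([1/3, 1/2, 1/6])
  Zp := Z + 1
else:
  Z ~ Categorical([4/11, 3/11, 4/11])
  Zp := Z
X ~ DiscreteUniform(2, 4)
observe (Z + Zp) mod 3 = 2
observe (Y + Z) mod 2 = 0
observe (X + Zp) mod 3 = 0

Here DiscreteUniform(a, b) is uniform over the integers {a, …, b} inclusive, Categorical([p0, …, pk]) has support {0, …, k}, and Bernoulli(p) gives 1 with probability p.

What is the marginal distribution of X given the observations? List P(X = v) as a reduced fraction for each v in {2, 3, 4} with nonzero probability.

Enumerate traces; 4 have nonzero weight after conditioning:
  (Y=0, W=0, Z=2, X=3) weight 1/120
  (Y=0, W=1, Z=2, X=3) weight 1/360
  (Y=1, W=0, Z=1, X=2) weight 3/55
  (Y=1, W=1, Z=1, X=2) weight 1/55
Group by X:
  weight(X=2) = 4/55
  weight(X=3) = 1/90
Total weight = 4/55 + 1/90 = 83/990
P(X=2 | obs) = 4/55 / 83/990 = 72/83
P(X=3 | obs) = 1/90 / 83/990 = 11/83

P(X=2) = 72/83, P(X=3) = 11/83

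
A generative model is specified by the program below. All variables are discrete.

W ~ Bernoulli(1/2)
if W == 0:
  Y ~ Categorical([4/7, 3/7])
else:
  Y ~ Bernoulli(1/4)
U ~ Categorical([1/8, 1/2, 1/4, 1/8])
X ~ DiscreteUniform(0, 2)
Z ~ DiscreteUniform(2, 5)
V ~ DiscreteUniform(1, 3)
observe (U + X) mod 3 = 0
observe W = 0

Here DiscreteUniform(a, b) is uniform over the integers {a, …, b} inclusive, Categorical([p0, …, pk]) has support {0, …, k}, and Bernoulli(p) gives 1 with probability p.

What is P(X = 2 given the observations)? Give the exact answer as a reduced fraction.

Enumerate traces; 96 have nonzero weight after conditioning:
  (W=0, Y=0, U=0, X=0, Z=2, V=1) weight 1/1008
  (W=0, Y=0, U=0, X=0, Z=2, V=2) weight 1/1008
  (W=0, Y=0, U=0, X=0, Z=2, V=3) weight 1/1008
  (W=0, Y=0, U=0, X=0, Z=3, V=1) weight 1/1008
  (W=0, Y=0, U=0, X=0, Z=3, V=2) weight 1/1008
  (W=0, Y=0, U=0, X=0, Z=3, V=3) weight 1/1008
  (W=0, Y=0, U=0, X=0, Z=4, V=1) weight 1/1008
  (W=0, Y=0, U=0, X=0, Z=4, V=2) weight 1/1008
  (W=0, Y=0, U=1, X=2, Z=2, V=1) weight 1/252
  (W=0, Y=0, U=2, X=1, Z=2, V=1) weight 1/504
  … 86 more
Group by X:
  weight(X=0) = 1/24
  weight(X=1) = 1/24
  weight(X=2) = 1/12
Total weight = 1/24 + 1/24 + 1/12 = 1/6
P(X=0 | obs) = 1/24 / 1/6 = 1/4
P(X=1 | obs) = 1/24 / 1/6 = 1/4
P(X=2 | obs) = 1/12 / 1/6 = 1/2

P(X = 2 | obs) = 1/2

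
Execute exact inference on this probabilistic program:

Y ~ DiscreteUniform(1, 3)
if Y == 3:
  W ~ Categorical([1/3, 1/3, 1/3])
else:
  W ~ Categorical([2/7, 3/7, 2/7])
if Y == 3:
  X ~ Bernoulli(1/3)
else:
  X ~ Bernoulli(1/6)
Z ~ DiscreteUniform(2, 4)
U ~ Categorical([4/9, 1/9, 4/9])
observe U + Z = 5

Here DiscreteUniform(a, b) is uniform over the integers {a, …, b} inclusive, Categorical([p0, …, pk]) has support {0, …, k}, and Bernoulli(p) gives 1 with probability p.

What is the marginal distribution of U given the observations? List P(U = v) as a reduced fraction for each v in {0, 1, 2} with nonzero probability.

P(U=1) = 1/5, P(U=2) = 4/5

Enumerate traces; 36 have nonzero weight after conditioning:
  (Y=1, W=0, X=0, Z=3, U=2) weight 20/1701
  (Y=1, W=0, X=0, Z=4, U=1) weight 5/1701
  (Y=1, W=0, X=1, Z=3, U=2) weight 4/1701
  (Y=1, W=0, X=1, Z=4, U=1) weight 1/1701
  (Y=1, W=1, X=0, Z=3, U=2) weight 10/567
  (Y=1, W=1, X=0, Z=4, U=1) weight 5/1134
  (Y=1, W=1, X=1, Z=3, U=2) weight 2/567
  (Y=1, W=1, X=1, Z=4, U=1) weight 1/1134
  … 28 more
Group by U:
  weight(U=1) = 1/27
  weight(U=2) = 4/27
Total weight = 1/27 + 4/27 = 5/27
P(U=1 | obs) = 1/27 / 5/27 = 1/5
P(U=2 | obs) = 4/27 / 5/27 = 4/5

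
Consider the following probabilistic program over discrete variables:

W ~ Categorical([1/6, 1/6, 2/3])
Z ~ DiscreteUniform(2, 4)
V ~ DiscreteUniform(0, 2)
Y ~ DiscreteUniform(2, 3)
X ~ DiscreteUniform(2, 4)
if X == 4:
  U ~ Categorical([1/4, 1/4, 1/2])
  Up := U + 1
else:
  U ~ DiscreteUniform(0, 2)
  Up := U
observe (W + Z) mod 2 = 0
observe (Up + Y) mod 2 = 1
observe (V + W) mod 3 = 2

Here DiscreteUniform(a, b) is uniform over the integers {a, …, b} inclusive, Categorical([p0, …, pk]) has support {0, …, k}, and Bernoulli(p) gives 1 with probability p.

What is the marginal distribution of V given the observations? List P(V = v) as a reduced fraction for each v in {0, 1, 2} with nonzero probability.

P(V=0) = 8/11, P(V=1) = 1/11, P(V=2) = 2/11

Enumerate traces; 45 have nonzero weight after conditioning:
  (W=0, Z=2, V=2, Y=2, X=2, U=1) weight 1/972
  (W=0, Z=2, V=2, Y=2, X=3, U=1) weight 1/972
  (W=0, Z=2, V=2, Y=2, X=4, U=0) weight 1/1296
  (W=0, Z=2, V=2, Y=2, X=4, U=2) weight 1/648
  (W=0, Z=2, V=2, Y=3, X=2, U=0) weight 1/972
  (W=0, Z=2, V=2, Y=3, X=2, U=2) weight 1/972
  (W=0, Z=2, V=2, Y=3, X=3, U=0) weight 1/972
  (W=0, Z=2, V=2, Y=3, X=3, U=2) weight 1/972
  (W=1, Z=3, V=1, Y=2, X=2, U=1) weight 1/972
  (W=2, Z=2, V=0, Y=2, X=2, U=1) weight 1/243
  … 35 more
Group by V:
  weight(V=0) = 2/27
  weight(V=1) = 1/108
  weight(V=2) = 1/54
Total weight = 2/27 + 1/108 + 1/54 = 11/108
P(V=0 | obs) = 2/27 / 11/108 = 8/11
P(V=1 | obs) = 1/108 / 11/108 = 1/11
P(V=2 | obs) = 1/54 / 11/108 = 2/11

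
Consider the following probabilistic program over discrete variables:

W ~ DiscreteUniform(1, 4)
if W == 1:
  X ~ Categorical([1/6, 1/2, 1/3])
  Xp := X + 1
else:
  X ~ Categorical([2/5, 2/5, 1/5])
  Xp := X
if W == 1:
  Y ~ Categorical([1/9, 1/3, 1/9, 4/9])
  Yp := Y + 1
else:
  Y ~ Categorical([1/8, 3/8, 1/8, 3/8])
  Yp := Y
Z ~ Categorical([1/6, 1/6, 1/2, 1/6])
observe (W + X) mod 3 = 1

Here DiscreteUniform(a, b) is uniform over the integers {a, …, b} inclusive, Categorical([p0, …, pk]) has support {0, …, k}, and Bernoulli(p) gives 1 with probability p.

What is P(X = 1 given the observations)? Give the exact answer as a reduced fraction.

Enumerate traces; 64 have nonzero weight after conditioning:
  (W=1, X=0, Y=0, Z=0) weight 1/1296
  (W=1, X=0, Y=0, Z=1) weight 1/1296
  (W=1, X=0, Y=0, Z=2) weight 1/432
  (W=1, X=0, Y=0, Z=3) weight 1/1296
  (W=1, X=0, Y=1, Z=0) weight 1/432
  (W=1, X=0, Y=1, Z=1) weight 1/432
  (W=1, X=0, Y=1, Z=2) weight 1/144
  (W=1, X=0, Y=1, Z=3) weight 1/432
  (W=2, X=2, Y=0, Z=0) weight 1/960
  (W=3, X=1, Y=0, Z=0) weight 1/480
  … 54 more
Group by X:
  weight(X=0) = 17/120
  weight(X=1) = 1/10
  weight(X=2) = 1/20
Total weight = 17/120 + 1/10 + 1/20 = 7/24
P(X=0 | obs) = 17/120 / 7/24 = 17/35
P(X=1 | obs) = 1/10 / 7/24 = 12/35
P(X=2 | obs) = 1/20 / 7/24 = 6/35

P(X = 1 | obs) = 12/35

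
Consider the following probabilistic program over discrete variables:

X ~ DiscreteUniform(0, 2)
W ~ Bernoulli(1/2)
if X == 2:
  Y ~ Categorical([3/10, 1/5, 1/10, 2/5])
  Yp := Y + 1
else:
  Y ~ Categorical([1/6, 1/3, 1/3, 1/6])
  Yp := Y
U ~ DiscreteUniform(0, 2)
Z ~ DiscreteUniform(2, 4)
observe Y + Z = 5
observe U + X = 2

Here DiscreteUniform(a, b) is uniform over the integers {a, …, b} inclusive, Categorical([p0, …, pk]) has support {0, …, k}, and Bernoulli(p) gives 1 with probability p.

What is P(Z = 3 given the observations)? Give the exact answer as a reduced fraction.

Enumerate traces; 18 have nonzero weight after conditioning:
  (X=0, W=0, Y=1, U=2, Z=4) weight 1/162
  (X=0, W=0, Y=2, U=2, Z=3) weight 1/162
  (X=0, W=0, Y=3, U=2, Z=2) weight 1/324
  (X=0, W=1, Y=1, U=2, Z=4) weight 1/162
  (X=0, W=1, Y=2, U=2, Z=3) weight 1/162
  (X=0, W=1, Y=3, U=2, Z=2) weight 1/324
  (X=1, W=0, Y=1, U=1, Z=4) weight 1/162
  (X=1, W=0, Y=2, U=1, Z=3) weight 1/162
  … 10 more
Group by Z:
  weight(Z=2) = 11/405
  weight(Z=3) = 23/810
  weight(Z=4) = 13/405
Total weight = 11/405 + 23/810 + 13/405 = 71/810
P(Z=2 | obs) = 11/405 / 71/810 = 22/71
P(Z=3 | obs) = 23/810 / 71/810 = 23/71
P(Z=4 | obs) = 13/405 / 71/810 = 26/71

P(Z = 3 | obs) = 23/71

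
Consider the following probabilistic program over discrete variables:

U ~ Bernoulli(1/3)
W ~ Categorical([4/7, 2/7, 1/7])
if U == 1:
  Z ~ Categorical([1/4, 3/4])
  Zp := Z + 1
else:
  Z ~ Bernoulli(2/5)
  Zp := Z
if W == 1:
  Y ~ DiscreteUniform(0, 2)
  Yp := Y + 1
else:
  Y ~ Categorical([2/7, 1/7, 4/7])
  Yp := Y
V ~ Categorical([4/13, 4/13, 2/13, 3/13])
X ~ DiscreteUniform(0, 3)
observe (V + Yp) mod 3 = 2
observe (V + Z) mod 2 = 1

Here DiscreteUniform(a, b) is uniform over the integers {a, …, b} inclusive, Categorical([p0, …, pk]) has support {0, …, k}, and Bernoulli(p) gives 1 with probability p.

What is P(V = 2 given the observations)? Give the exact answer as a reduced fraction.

P(V = 2 | obs) = 1364/10853

Enumerate traces; 96 have nonzero weight after conditioning:
  (U=0, W=0, Z=0, Y=1, V=1, X=0) weight 8/3185
  (U=0, W=0, Z=0, Y=1, V=1, X=1) weight 8/3185
  (U=0, W=0, Z=0, Y=1, V=1, X=2) weight 8/3185
  (U=0, W=0, Z=0, Y=1, V=1, X=3) weight 8/3185
  (U=0, W=0, Z=0, Y=2, V=3, X=0) weight 24/3185
  (U=0, W=0, Z=0, Y=2, V=3, X=1) weight 24/3185
  (U=0, W=0, Z=0, Y=2, V=3, X=2) weight 24/3185
  (U=0, W=0, Z=0, Y=2, V=3, X=3) weight 24/3185
  (U=0, W=0, Z=1, Y=0, V=2, X=0) weight 16/9555
  (U=0, W=0, Z=1, Y=2, V=0, X=0) weight 64/9555
  … 86 more
Group by V:
  weight(V=0) = 2294/28665
  weight(V=1) = 841/28665
  weight(V=2) = 682/28665
  weight(V=3) = 1073/19110
Total weight = 2294/28665 + 841/28665 + 682/28665 + 1073/19110 = 10853/57330
P(V=0 | obs) = 2294/28665 / 10853/57330 = 4588/10853
P(V=1 | obs) = 841/28665 / 10853/57330 = 1682/10853
P(V=2 | obs) = 682/28665 / 10853/57330 = 1364/10853
P(V=3 | obs) = 1073/19110 / 10853/57330 = 3219/10853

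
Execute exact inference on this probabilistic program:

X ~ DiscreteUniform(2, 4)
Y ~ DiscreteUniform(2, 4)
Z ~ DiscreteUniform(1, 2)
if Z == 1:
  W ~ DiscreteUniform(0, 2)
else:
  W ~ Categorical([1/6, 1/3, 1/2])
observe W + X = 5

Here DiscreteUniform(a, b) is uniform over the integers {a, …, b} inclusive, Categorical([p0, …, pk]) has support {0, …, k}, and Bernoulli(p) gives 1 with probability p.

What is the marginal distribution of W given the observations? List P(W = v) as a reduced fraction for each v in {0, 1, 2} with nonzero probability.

P(W=1) = 4/9, P(W=2) = 5/9

Enumerate traces; 12 have nonzero weight after conditioning:
  (X=3, Y=2, Z=1, W=2) weight 1/54
  (X=3, Y=2, Z=2, W=2) weight 1/36
  (X=3, Y=3, Z=1, W=2) weight 1/54
  (X=3, Y=3, Z=2, W=2) weight 1/36
  (X=3, Y=4, Z=1, W=2) weight 1/54
  (X=3, Y=4, Z=2, W=2) weight 1/36
  (X=4, Y=2, Z=1, W=1) weight 1/54
  (X=4, Y=2, Z=2, W=1) weight 1/54
  … 4 more
Group by W:
  weight(W=1) = 1/9
  weight(W=2) = 5/36
Total weight = 1/9 + 5/36 = 1/4
P(W=1 | obs) = 1/9 / 1/4 = 4/9
P(W=2 | obs) = 5/36 / 1/4 = 5/9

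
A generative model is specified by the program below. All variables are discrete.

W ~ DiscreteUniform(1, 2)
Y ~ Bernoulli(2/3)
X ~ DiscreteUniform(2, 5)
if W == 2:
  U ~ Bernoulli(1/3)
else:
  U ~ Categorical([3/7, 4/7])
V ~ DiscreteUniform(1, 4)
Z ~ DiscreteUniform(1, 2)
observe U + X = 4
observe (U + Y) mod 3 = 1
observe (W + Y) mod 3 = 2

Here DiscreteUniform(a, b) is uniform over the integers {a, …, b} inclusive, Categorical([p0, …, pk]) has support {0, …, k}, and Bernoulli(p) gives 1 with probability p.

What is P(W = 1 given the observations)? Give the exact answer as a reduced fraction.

P(W = 1 | obs) = 18/25

Enumerate traces; 16 have nonzero weight after conditioning:
  (W=1, Y=1, X=4, U=0, V=1, Z=1) weight 1/224
  (W=1, Y=1, X=4, U=0, V=1, Z=2) weight 1/224
  (W=1, Y=1, X=4, U=0, V=2, Z=1) weight 1/224
  (W=1, Y=1, X=4, U=0, V=2, Z=2) weight 1/224
  (W=1, Y=1, X=4, U=0, V=3, Z=1) weight 1/224
  (W=1, Y=1, X=4, U=0, V=3, Z=2) weight 1/224
  (W=1, Y=1, X=4, U=0, V=4, Z=1) weight 1/224
  (W=1, Y=1, X=4, U=0, V=4, Z=2) weight 1/224
  (W=2, Y=0, X=3, U=1, V=1, Z=1) weight 1/576
  … 7 more
Group by W:
  weight(W=1) = 1/28
  weight(W=2) = 1/72
Total weight = 1/28 + 1/72 = 25/504
P(W=1 | obs) = 1/28 / 25/504 = 18/25
P(W=2 | obs) = 1/72 / 25/504 = 7/25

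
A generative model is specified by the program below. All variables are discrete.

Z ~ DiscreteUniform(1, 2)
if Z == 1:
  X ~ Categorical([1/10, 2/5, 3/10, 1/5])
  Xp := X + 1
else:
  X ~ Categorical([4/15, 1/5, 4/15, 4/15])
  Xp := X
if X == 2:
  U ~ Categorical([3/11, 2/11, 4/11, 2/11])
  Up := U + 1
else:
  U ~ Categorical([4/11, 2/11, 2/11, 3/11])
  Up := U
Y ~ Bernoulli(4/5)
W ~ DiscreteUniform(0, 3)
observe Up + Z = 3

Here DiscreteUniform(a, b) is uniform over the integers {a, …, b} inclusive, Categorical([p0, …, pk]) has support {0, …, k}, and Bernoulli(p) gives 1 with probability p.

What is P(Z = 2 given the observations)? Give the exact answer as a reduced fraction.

P(Z = 2 | obs) = 17/32

Enumerate traces; 64 have nonzero weight after conditioning:
  (Z=1, X=0, U=2, Y=0, W=0) weight 1/2200
  (Z=1, X=0, U=2, Y=0, W=1) weight 1/2200
  (Z=1, X=0, U=2, Y=0, W=2) weight 1/2200
  (Z=1, X=0, U=2, Y=0, W=3) weight 1/2200
  (Z=1, X=0, U=2, Y=1, W=0) weight 1/550
  (Z=1, X=0, U=2, Y=1, W=1) weight 1/550
  (Z=1, X=0, U=2, Y=1, W=2) weight 1/550
  (Z=1, X=0, U=2, Y=1, W=3) weight 1/550
  (Z=2, X=0, U=1, Y=0, W=0) weight 1/825
  … 55 more
Group by Z:
  weight(Z=1) = 1/11
  weight(Z=2) = 17/165
Total weight = 1/11 + 17/165 = 32/165
P(Z=1 | obs) = 1/11 / 32/165 = 15/32
P(Z=2 | obs) = 17/165 / 32/165 = 17/32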